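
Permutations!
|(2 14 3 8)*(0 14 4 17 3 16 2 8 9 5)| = 9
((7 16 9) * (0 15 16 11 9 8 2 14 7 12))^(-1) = (0 12 9 11 7 14 2 8 16 15)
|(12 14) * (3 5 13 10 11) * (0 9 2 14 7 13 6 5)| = 10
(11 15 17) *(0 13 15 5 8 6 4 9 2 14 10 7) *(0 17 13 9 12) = (0 9 2 14 10 7 17 11 5 8 6 4 12)(13 15) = [9, 1, 14, 3, 12, 8, 4, 17, 6, 2, 7, 5, 0, 15, 10, 13, 16, 11]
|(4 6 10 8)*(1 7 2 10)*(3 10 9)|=9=|(1 7 2 9 3 10 8 4 6)|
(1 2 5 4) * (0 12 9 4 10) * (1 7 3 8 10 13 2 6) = [12, 6, 5, 8, 7, 13, 1, 3, 10, 4, 0, 11, 9, 2] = (0 12 9 4 7 3 8 10)(1 6)(2 5 13)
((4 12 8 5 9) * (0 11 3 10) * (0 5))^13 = ((0 11 3 10 5 9 4 12 8))^13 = (0 5 8 10 12 3 4 11 9)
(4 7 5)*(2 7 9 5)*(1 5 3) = (1 5 4 9 3)(2 7) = [0, 5, 7, 1, 9, 4, 6, 2, 8, 3]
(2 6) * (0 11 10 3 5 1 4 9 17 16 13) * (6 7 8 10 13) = (0 11 13)(1 4 9 17 16 6 2 7 8 10 3 5) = [11, 4, 7, 5, 9, 1, 2, 8, 10, 17, 3, 13, 12, 0, 14, 15, 6, 16]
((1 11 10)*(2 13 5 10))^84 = (13)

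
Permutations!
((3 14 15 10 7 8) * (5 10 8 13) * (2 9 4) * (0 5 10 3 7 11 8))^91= (0 5 3 14 15)(2 9 4)(7 13 10 11 8)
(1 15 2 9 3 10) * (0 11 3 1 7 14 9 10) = (0 11 3)(1 15 2 10 7 14 9) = [11, 15, 10, 0, 4, 5, 6, 14, 8, 1, 7, 3, 12, 13, 9, 2]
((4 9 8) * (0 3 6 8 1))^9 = (0 6 4 1 3 8 9)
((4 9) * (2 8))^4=(9)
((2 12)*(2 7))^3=(12)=((2 12 7))^3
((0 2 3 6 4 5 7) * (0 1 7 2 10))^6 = (10)(2 3 6 4 5)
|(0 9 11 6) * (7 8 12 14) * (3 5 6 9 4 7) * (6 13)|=10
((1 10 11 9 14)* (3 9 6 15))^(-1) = ((1 10 11 6 15 3 9 14))^(-1) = (1 14 9 3 15 6 11 10)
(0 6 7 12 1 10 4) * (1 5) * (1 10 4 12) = (0 6 7 1 4)(5 10 12) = [6, 4, 2, 3, 0, 10, 7, 1, 8, 9, 12, 11, 5]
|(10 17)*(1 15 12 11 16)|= 10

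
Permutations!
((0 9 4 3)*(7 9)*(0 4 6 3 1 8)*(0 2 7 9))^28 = (0 9 6 3 4 1 8 2 7)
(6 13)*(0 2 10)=(0 2 10)(6 13)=[2, 1, 10, 3, 4, 5, 13, 7, 8, 9, 0, 11, 12, 6]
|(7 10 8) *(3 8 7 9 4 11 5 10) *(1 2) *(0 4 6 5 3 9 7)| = 10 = |(0 4 11 3 8 7 9 6 5 10)(1 2)|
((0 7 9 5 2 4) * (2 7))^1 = (0 2 4)(5 7 9)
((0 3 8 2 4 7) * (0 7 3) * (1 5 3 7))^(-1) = ((1 5 3 8 2 4 7))^(-1) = (1 7 4 2 8 3 5)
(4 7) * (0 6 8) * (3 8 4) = (0 6 4 7 3 8) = [6, 1, 2, 8, 7, 5, 4, 3, 0]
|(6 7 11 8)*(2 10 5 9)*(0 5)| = 20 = |(0 5 9 2 10)(6 7 11 8)|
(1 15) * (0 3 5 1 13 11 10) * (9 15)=[3, 9, 2, 5, 4, 1, 6, 7, 8, 15, 0, 10, 12, 11, 14, 13]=(0 3 5 1 9 15 13 11 10)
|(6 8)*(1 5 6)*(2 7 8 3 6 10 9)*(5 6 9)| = |(1 6 3 9 2 7 8)(5 10)| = 14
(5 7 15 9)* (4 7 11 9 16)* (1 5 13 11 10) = (1 5 10)(4 7 15 16)(9 13 11) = [0, 5, 2, 3, 7, 10, 6, 15, 8, 13, 1, 9, 12, 11, 14, 16, 4]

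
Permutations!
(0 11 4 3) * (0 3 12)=[11, 1, 2, 3, 12, 5, 6, 7, 8, 9, 10, 4, 0]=(0 11 4 12)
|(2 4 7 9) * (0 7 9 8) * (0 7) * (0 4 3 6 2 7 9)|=|(0 4)(2 3 6)(7 8 9)|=6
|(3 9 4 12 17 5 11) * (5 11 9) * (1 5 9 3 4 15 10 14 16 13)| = 36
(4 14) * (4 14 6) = (14)(4 6) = [0, 1, 2, 3, 6, 5, 4, 7, 8, 9, 10, 11, 12, 13, 14]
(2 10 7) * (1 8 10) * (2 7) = (1 8 10 2) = [0, 8, 1, 3, 4, 5, 6, 7, 10, 9, 2]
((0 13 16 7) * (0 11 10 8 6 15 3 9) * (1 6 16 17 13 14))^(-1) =((0 14 1 6 15 3 9)(7 11 10 8 16)(13 17))^(-1) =(0 9 3 15 6 1 14)(7 16 8 10 11)(13 17)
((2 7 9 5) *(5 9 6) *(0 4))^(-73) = (9)(0 4)(2 5 6 7)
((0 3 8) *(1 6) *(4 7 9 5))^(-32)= (9)(0 3 8)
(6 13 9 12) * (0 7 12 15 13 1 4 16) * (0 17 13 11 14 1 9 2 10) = (0 7 12 6 9 15 11 14 1 4 16 17 13 2 10) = [7, 4, 10, 3, 16, 5, 9, 12, 8, 15, 0, 14, 6, 2, 1, 11, 17, 13]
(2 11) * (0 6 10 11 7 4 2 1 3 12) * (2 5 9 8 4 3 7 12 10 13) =(0 6 13 2 12)(1 7 3 10 11)(4 5 9 8) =[6, 7, 12, 10, 5, 9, 13, 3, 4, 8, 11, 1, 0, 2]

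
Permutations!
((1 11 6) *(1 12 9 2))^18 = (12) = ((1 11 6 12 9 2))^18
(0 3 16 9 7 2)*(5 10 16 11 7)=(0 3 11 7 2)(5 10 16 9)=[3, 1, 0, 11, 4, 10, 6, 2, 8, 5, 16, 7, 12, 13, 14, 15, 9]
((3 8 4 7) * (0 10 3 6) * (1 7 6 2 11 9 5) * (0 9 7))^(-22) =(0 6 10 9 3 5 8 1 4)(2 7 11)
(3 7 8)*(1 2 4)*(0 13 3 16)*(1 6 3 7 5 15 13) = (0 1 2 4 6 3 5 15 13 7 8 16) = [1, 2, 4, 5, 6, 15, 3, 8, 16, 9, 10, 11, 12, 7, 14, 13, 0]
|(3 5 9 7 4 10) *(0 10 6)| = |(0 10 3 5 9 7 4 6)| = 8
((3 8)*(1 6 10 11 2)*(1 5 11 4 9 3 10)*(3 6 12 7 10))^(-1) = (1 6 9 4 10 7 12)(2 11 5)(3 8)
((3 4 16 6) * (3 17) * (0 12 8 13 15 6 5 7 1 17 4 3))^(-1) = ((0 12 8 13 15 6 4 16 5 7 1 17))^(-1) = (0 17 1 7 5 16 4 6 15 13 8 12)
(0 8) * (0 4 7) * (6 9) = [8, 1, 2, 3, 7, 5, 9, 0, 4, 6] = (0 8 4 7)(6 9)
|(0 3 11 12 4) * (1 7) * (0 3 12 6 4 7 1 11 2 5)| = 9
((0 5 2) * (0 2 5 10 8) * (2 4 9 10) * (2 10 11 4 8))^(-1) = (0 8 2 10)(4 11 9)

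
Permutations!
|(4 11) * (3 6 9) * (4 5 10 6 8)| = 8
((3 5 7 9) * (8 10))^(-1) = ((3 5 7 9)(8 10))^(-1) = (3 9 7 5)(8 10)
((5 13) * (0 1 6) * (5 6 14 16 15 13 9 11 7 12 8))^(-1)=((0 1 14 16 15 13 6)(5 9 11 7 12 8))^(-1)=(0 6 13 15 16 14 1)(5 8 12 7 11 9)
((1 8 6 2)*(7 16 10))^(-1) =((1 8 6 2)(7 16 10))^(-1) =(1 2 6 8)(7 10 16)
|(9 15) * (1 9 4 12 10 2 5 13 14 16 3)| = 12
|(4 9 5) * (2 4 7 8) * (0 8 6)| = 8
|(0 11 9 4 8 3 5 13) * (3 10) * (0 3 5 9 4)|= |(0 11 4 8 10 5 13 3 9)|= 9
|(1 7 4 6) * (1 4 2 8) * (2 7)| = 6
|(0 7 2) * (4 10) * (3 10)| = |(0 7 2)(3 10 4)| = 3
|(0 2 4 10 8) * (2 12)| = |(0 12 2 4 10 8)| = 6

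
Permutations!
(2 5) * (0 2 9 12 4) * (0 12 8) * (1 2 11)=(0 11 1 2 5 9 8)(4 12)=[11, 2, 5, 3, 12, 9, 6, 7, 0, 8, 10, 1, 4]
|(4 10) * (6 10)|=3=|(4 6 10)|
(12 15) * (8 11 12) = (8 11 12 15) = [0, 1, 2, 3, 4, 5, 6, 7, 11, 9, 10, 12, 15, 13, 14, 8]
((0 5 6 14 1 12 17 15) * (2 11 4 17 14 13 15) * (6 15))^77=(0 15 5)(1 14 12)(2 11 4 17)(6 13)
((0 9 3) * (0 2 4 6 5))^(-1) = ((0 9 3 2 4 6 5))^(-1) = (0 5 6 4 2 3 9)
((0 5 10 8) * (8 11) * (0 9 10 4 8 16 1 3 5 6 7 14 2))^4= (0 2 14 7 6)(1 8 16 4 11 5 10 3 9)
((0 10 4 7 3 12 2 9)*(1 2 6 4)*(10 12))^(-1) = (0 9 2 1 10 3 7 4 6 12)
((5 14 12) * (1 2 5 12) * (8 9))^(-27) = (1 2 5 14)(8 9)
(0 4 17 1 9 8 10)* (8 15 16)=(0 4 17 1 9 15 16 8 10)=[4, 9, 2, 3, 17, 5, 6, 7, 10, 15, 0, 11, 12, 13, 14, 16, 8, 1]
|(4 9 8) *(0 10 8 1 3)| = 7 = |(0 10 8 4 9 1 3)|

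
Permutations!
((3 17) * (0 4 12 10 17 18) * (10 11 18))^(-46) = (0 18 11 12 4)(3 17 10)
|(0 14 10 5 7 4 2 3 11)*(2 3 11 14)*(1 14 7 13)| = |(0 2 11)(1 14 10 5 13)(3 7 4)| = 15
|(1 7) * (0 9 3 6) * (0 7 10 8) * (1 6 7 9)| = 4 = |(0 1 10 8)(3 7 6 9)|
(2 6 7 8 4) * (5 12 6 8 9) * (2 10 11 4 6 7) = (2 8 6)(4 10 11)(5 12 7 9) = [0, 1, 8, 3, 10, 12, 2, 9, 6, 5, 11, 4, 7]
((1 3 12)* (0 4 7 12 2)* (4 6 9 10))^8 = ((0 6 9 10 4 7 12 1 3 2))^8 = (0 3 12 4 9)(1 7 10 6 2)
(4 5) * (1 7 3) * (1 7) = (3 7)(4 5) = [0, 1, 2, 7, 5, 4, 6, 3]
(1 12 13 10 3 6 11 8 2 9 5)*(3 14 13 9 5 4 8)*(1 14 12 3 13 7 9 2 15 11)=(1 3 6)(2 5 14 7 9 4 8 15 11 13 10 12)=[0, 3, 5, 6, 8, 14, 1, 9, 15, 4, 12, 13, 2, 10, 7, 11]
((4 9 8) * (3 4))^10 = (3 9)(4 8)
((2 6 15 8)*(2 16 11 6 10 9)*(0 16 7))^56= ((0 16 11 6 15 8 7)(2 10 9))^56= (16)(2 9 10)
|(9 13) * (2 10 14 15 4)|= 10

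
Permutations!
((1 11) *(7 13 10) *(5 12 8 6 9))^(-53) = (1 11)(5 8 9 12 6)(7 13 10)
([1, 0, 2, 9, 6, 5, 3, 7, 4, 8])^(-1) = [1, 0, 2, 6, 8, 5, 4, 7, 9, 3]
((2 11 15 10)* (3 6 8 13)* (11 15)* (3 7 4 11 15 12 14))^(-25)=(2 10 15 11 4 7 13 8 6 3 14 12)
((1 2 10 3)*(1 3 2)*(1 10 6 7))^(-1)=(1 7 6 2 10)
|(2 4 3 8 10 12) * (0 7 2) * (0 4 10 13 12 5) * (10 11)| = 30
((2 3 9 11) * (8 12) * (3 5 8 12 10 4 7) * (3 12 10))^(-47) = (2 5 8 3 9 11)(4 7 12 10)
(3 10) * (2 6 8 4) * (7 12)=[0, 1, 6, 10, 2, 5, 8, 12, 4, 9, 3, 11, 7]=(2 6 8 4)(3 10)(7 12)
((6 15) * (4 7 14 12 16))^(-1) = (4 16 12 14 7)(6 15)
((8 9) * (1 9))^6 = ((1 9 8))^6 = (9)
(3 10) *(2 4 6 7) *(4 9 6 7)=(2 9 6 4 7)(3 10)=[0, 1, 9, 10, 7, 5, 4, 2, 8, 6, 3]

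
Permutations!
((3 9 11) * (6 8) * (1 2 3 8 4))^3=((1 2 3 9 11 8 6 4))^3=(1 9 6 2 11 4 3 8)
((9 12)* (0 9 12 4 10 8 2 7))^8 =((12)(0 9 4 10 8 2 7))^8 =(12)(0 9 4 10 8 2 7)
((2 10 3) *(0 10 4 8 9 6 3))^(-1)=((0 10)(2 4 8 9 6 3))^(-1)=(0 10)(2 3 6 9 8 4)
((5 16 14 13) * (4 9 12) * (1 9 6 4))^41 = ((1 9 12)(4 6)(5 16 14 13))^41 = (1 12 9)(4 6)(5 16 14 13)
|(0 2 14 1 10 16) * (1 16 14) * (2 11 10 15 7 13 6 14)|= |(0 11 10 2 1 15 7 13 6 14 16)|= 11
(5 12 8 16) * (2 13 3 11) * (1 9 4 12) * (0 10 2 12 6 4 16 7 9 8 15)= [10, 8, 13, 11, 6, 1, 4, 9, 7, 16, 2, 12, 15, 3, 14, 0, 5]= (0 10 2 13 3 11 12 15)(1 8 7 9 16 5)(4 6)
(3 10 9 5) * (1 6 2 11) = [0, 6, 11, 10, 4, 3, 2, 7, 8, 5, 9, 1] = (1 6 2 11)(3 10 9 5)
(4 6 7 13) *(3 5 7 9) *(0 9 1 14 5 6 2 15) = [9, 14, 15, 6, 2, 7, 1, 13, 8, 3, 10, 11, 12, 4, 5, 0] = (0 9 3 6 1 14 5 7 13 4 2 15)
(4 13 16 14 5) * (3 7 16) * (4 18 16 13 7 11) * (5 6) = (3 11 4 7 13)(5 18 16 14 6) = [0, 1, 2, 11, 7, 18, 5, 13, 8, 9, 10, 4, 12, 3, 6, 15, 14, 17, 16]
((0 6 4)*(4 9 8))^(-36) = ((0 6 9 8 4))^(-36) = (0 4 8 9 6)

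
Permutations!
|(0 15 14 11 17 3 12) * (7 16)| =14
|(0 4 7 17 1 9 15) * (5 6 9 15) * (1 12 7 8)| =15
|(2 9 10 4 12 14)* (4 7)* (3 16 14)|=9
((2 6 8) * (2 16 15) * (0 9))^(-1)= ((0 9)(2 6 8 16 15))^(-1)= (0 9)(2 15 16 8 6)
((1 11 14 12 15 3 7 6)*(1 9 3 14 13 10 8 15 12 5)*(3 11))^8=(1 8 9)(3 15 11)(5 10 6)(7 14 13)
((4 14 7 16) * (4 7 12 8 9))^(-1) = (4 9 8 12 14)(7 16)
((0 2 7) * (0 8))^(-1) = ((0 2 7 8))^(-1) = (0 8 7 2)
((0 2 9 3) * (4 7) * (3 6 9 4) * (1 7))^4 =(9)(0 7 4)(1 2 3)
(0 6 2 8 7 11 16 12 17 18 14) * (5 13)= (0 6 2 8 7 11 16 12 17 18 14)(5 13)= [6, 1, 8, 3, 4, 13, 2, 11, 7, 9, 10, 16, 17, 5, 0, 15, 12, 18, 14]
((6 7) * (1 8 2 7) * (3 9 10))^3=(10)(1 7 8 6 2)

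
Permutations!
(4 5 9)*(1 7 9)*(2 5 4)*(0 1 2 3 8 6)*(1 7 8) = (0 7 9 3 1 8 6)(2 5) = [7, 8, 5, 1, 4, 2, 0, 9, 6, 3]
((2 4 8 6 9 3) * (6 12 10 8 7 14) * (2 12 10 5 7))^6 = ((2 4)(3 12 5 7 14 6 9)(8 10))^6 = (3 9 6 14 7 5 12)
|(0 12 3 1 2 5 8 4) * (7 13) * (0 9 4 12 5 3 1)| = 14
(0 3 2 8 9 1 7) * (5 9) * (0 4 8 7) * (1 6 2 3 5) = (0 5 9 6 2 7 4 8 1) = [5, 0, 7, 3, 8, 9, 2, 4, 1, 6]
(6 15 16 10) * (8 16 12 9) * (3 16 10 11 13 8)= [0, 1, 2, 16, 4, 5, 15, 7, 10, 3, 6, 13, 9, 8, 14, 12, 11]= (3 16 11 13 8 10 6 15 12 9)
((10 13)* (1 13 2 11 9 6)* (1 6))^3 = (1 2)(9 10)(11 13)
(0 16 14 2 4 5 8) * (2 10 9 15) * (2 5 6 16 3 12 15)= (0 3 12 15 5 8)(2 4 6 16 14 10 9)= [3, 1, 4, 12, 6, 8, 16, 7, 0, 2, 9, 11, 15, 13, 10, 5, 14]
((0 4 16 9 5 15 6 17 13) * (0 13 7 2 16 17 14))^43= ((0 4 17 7 2 16 9 5 15 6 14))^43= (0 14 6 15 5 9 16 2 7 17 4)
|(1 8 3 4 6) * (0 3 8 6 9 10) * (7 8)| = |(0 3 4 9 10)(1 6)(7 8)| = 10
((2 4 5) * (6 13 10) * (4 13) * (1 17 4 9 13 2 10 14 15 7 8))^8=(1 14 10)(4 7 9)(5 8 13)(6 17 15)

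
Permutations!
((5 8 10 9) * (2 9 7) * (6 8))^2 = (2 5 8 7 9 6 10)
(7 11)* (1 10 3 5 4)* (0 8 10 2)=[8, 2, 0, 5, 1, 4, 6, 11, 10, 9, 3, 7]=(0 8 10 3 5 4 1 2)(7 11)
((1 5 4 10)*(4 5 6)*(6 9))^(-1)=(1 10 4 6 9)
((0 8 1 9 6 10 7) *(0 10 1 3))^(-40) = ((0 8 3)(1 9 6)(7 10))^(-40) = (10)(0 3 8)(1 6 9)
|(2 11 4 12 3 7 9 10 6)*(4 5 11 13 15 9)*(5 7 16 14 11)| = |(2 13 15 9 10 6)(3 16 14 11 7 4 12)| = 42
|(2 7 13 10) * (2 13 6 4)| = |(2 7 6 4)(10 13)| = 4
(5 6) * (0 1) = (0 1)(5 6) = [1, 0, 2, 3, 4, 6, 5]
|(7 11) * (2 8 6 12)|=4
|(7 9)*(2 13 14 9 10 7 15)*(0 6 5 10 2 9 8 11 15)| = 12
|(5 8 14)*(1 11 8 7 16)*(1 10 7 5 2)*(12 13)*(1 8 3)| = |(1 11 3)(2 8 14)(7 16 10)(12 13)| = 6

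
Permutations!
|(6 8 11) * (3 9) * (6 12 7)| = 10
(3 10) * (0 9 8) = (0 9 8)(3 10) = [9, 1, 2, 10, 4, 5, 6, 7, 0, 8, 3]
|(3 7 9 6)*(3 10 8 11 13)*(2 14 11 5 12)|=12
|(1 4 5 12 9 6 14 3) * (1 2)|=9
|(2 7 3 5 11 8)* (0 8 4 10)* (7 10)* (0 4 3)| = 6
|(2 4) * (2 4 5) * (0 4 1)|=|(0 4 1)(2 5)|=6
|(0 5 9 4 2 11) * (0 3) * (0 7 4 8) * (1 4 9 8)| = |(0 5 8)(1 4 2 11 3 7 9)| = 21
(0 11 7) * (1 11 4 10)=(0 4 10 1 11 7)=[4, 11, 2, 3, 10, 5, 6, 0, 8, 9, 1, 7]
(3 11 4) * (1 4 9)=[0, 4, 2, 11, 3, 5, 6, 7, 8, 1, 10, 9]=(1 4 3 11 9)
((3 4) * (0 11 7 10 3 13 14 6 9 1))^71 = ((0 11 7 10 3 4 13 14 6 9 1))^71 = (0 4 1 3 9 10 6 7 14 11 13)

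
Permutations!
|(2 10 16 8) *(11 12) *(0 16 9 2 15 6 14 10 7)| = 10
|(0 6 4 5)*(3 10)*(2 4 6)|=|(0 2 4 5)(3 10)|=4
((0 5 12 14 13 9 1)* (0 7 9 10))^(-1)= (0 10 13 14 12 5)(1 9 7)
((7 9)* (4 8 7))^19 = (4 9 7 8)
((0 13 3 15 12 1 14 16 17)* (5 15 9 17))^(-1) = (0 17 9 3 13)(1 12 15 5 16 14)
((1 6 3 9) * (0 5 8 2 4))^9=((0 5 8 2 4)(1 6 3 9))^9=(0 4 2 8 5)(1 6 3 9)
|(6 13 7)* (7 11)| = |(6 13 11 7)| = 4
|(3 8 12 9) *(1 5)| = 4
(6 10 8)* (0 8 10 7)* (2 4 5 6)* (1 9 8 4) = (10)(0 4 5 6 7)(1 9 8 2) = [4, 9, 1, 3, 5, 6, 7, 0, 2, 8, 10]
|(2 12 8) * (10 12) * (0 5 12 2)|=|(0 5 12 8)(2 10)|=4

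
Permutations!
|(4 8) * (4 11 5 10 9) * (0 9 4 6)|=15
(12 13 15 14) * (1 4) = (1 4)(12 13 15 14) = [0, 4, 2, 3, 1, 5, 6, 7, 8, 9, 10, 11, 13, 15, 12, 14]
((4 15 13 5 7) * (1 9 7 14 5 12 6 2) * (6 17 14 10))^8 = ((1 9 7 4 15 13 12 17 14 5 10 6 2))^8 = (1 14 4 6 12 9 5 15 2 17 7 10 13)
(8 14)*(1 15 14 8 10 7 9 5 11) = (1 15 14 10 7 9 5 11) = [0, 15, 2, 3, 4, 11, 6, 9, 8, 5, 7, 1, 12, 13, 10, 14]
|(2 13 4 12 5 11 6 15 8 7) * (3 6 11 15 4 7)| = 21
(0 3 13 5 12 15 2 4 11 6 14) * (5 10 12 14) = (0 3 13 10 12 15 2 4 11 6 5 14) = [3, 1, 4, 13, 11, 14, 5, 7, 8, 9, 12, 6, 15, 10, 0, 2]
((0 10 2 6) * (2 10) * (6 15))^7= ((0 2 15 6))^7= (0 6 15 2)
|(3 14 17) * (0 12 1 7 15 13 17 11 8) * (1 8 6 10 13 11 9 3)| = |(0 12 8)(1 7 15 11 6 10 13 17)(3 14 9)| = 24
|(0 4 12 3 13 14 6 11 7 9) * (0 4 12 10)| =|(0 12 3 13 14 6 11 7 9 4 10)| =11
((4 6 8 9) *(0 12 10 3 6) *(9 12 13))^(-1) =(0 4 9 13)(3 10 12 8 6)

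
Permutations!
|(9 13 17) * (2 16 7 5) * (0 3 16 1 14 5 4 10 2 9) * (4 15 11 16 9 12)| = 140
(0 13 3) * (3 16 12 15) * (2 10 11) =(0 13 16 12 15 3)(2 10 11) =[13, 1, 10, 0, 4, 5, 6, 7, 8, 9, 11, 2, 15, 16, 14, 3, 12]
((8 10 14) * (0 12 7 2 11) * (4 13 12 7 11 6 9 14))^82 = ((0 7 2 6 9 14 8 10 4 13 12 11))^82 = (0 12 4 8 9 2)(6 7 11 13 10 14)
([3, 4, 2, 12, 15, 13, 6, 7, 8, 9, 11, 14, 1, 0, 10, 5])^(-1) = (0 13 5 15 4 1 12 3)(10 14 11)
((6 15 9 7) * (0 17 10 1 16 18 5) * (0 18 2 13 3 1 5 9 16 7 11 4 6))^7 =((0 17 10 5 18 9 11 4 6 15 16 2 13 3 1 7))^7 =(0 4 1 9 13 5 16 17 6 7 11 3 18 2 10 15)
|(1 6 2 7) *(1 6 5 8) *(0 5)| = 12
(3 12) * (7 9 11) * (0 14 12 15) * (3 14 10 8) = (0 10 8 3 15)(7 9 11)(12 14) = [10, 1, 2, 15, 4, 5, 6, 9, 3, 11, 8, 7, 14, 13, 12, 0]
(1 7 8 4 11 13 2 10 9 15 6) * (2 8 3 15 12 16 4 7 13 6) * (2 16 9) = (1 13 8 7 3 15 16 4 11 6)(2 10)(9 12) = [0, 13, 10, 15, 11, 5, 1, 3, 7, 12, 2, 6, 9, 8, 14, 16, 4]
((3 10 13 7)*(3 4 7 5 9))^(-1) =((3 10 13 5 9)(4 7))^(-1) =(3 9 5 13 10)(4 7)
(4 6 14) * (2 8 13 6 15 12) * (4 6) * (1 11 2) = [0, 11, 8, 3, 15, 5, 14, 7, 13, 9, 10, 2, 1, 4, 6, 12] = (1 11 2 8 13 4 15 12)(6 14)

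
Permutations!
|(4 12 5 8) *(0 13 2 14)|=4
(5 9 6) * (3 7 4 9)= (3 7 4 9 6 5)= [0, 1, 2, 7, 9, 3, 5, 4, 8, 6]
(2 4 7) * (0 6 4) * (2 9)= (0 6 4 7 9 2)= [6, 1, 0, 3, 7, 5, 4, 9, 8, 2]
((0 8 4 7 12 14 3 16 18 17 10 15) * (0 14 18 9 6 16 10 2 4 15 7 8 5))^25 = (0 5)(2 15 10 18 4 14 7 17 8 3 12)(6 16 9)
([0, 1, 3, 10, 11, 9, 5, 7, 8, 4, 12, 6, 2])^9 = (2 3 10 12)(4 9 5 6 11)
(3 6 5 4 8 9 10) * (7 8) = (3 6 5 4 7 8 9 10) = [0, 1, 2, 6, 7, 4, 5, 8, 9, 10, 3]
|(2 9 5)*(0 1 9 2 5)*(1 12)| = 4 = |(0 12 1 9)|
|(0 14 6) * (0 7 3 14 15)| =|(0 15)(3 14 6 7)| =4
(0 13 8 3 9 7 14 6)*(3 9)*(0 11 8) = (0 13)(6 11 8 9 7 14) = [13, 1, 2, 3, 4, 5, 11, 14, 9, 7, 10, 8, 12, 0, 6]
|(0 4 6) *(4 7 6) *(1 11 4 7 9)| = 7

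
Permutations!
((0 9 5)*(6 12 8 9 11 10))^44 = ((0 11 10 6 12 8 9 5))^44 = (0 12)(5 6)(8 11)(9 10)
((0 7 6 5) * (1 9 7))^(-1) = ((0 1 9 7 6 5))^(-1) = (0 5 6 7 9 1)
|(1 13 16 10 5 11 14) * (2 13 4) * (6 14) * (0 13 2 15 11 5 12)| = |(0 13 16 10 12)(1 4 15 11 6 14)| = 30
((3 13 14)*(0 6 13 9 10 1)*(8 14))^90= (14)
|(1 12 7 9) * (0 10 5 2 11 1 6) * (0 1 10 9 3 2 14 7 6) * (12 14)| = 10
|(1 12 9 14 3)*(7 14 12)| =4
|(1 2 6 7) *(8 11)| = |(1 2 6 7)(8 11)| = 4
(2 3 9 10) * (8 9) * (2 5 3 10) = (2 10 5 3 8 9) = [0, 1, 10, 8, 4, 3, 6, 7, 9, 2, 5]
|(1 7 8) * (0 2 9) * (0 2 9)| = 3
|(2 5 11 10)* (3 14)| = |(2 5 11 10)(3 14)| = 4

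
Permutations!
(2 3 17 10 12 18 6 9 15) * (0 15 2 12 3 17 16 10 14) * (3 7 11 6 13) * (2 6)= (0 15 12 18 13 3 16 10 7 11 2 17 14)(6 9)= [15, 1, 17, 16, 4, 5, 9, 11, 8, 6, 7, 2, 18, 3, 0, 12, 10, 14, 13]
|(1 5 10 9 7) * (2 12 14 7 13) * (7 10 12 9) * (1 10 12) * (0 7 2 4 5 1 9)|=|(0 7 10 2)(4 5 9 13)(12 14)|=4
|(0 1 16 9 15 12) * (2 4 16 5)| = 9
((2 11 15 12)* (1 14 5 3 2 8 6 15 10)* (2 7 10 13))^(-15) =(1 3)(5 10)(6 15 12 8)(7 14)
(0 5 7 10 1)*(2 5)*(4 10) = [2, 0, 5, 3, 10, 7, 6, 4, 8, 9, 1] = (0 2 5 7 4 10 1)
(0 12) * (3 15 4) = [12, 1, 2, 15, 3, 5, 6, 7, 8, 9, 10, 11, 0, 13, 14, 4] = (0 12)(3 15 4)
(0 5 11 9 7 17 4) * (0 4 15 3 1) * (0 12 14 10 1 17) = (0 5 11 9 7)(1 12 14 10)(3 17 15) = [5, 12, 2, 17, 4, 11, 6, 0, 8, 7, 1, 9, 14, 13, 10, 3, 16, 15]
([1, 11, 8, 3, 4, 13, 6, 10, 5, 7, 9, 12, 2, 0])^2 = [11, 12, 5, 3, 4, 0, 6, 9, 13, 10, 7, 2, 8, 1]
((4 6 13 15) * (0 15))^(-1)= (0 13 6 4 15)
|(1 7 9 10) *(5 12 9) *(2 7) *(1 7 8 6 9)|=9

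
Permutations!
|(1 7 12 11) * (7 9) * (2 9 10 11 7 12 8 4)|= |(1 10 11)(2 9 12 7 8 4)|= 6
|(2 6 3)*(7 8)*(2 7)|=|(2 6 3 7 8)|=5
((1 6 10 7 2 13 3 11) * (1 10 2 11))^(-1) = (1 3 13 2 6)(7 10 11)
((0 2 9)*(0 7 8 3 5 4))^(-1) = ((0 2 9 7 8 3 5 4))^(-1) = (0 4 5 3 8 7 9 2)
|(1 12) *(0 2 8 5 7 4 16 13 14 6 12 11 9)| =14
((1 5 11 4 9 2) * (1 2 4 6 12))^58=(1 6 5 12 11)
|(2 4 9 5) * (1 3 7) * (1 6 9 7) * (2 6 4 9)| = 4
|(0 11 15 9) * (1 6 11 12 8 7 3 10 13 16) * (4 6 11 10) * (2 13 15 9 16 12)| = |(0 2 13 12 8 7 3 4 6 10 15 16 1 11 9)| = 15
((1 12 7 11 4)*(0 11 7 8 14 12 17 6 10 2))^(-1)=((0 11 4 1 17 6 10 2)(8 14 12))^(-1)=(0 2 10 6 17 1 4 11)(8 12 14)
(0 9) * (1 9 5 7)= [5, 9, 2, 3, 4, 7, 6, 1, 8, 0]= (0 5 7 1 9)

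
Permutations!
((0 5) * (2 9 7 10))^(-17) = ((0 5)(2 9 7 10))^(-17) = (0 5)(2 10 7 9)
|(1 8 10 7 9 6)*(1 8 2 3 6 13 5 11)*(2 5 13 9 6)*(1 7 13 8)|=|(1 5 11 7 6)(2 3)(8 10 13)|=30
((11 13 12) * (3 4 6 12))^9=(3 12)(4 11)(6 13)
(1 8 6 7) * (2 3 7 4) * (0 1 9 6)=(0 1 8)(2 3 7 9 6 4)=[1, 8, 3, 7, 2, 5, 4, 9, 0, 6]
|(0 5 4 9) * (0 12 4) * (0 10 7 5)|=3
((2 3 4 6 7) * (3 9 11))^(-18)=(2 3 7 11 6 9 4)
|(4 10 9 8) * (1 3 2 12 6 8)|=9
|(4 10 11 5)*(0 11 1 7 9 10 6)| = |(0 11 5 4 6)(1 7 9 10)| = 20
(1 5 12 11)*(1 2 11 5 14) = (1 14)(2 11)(5 12) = [0, 14, 11, 3, 4, 12, 6, 7, 8, 9, 10, 2, 5, 13, 1]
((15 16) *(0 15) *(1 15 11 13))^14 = (0 13 15)(1 16 11)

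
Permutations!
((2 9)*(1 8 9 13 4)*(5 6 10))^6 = (13)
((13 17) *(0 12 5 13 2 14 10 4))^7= ((0 12 5 13 17 2 14 10 4))^7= (0 10 2 13 12 4 14 17 5)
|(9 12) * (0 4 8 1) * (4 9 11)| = 7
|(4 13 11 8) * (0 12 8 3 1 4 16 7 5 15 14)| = 40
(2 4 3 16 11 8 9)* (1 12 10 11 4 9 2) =[0, 12, 9, 16, 3, 5, 6, 7, 2, 1, 11, 8, 10, 13, 14, 15, 4] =(1 12 10 11 8 2 9)(3 16 4)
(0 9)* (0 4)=(0 9 4)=[9, 1, 2, 3, 0, 5, 6, 7, 8, 4]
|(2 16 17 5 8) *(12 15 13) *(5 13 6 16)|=6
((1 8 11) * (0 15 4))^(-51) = ((0 15 4)(1 8 11))^(-51) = (15)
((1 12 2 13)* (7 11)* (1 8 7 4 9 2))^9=((1 12)(2 13 8 7 11 4 9))^9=(1 12)(2 8 11 9 13 7 4)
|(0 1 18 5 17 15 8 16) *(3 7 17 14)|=11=|(0 1 18 5 14 3 7 17 15 8 16)|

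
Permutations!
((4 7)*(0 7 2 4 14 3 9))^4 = (0 9 3 14 7)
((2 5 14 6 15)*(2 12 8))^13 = (2 8 12 15 6 14 5)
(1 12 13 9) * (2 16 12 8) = (1 8 2 16 12 13 9) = [0, 8, 16, 3, 4, 5, 6, 7, 2, 1, 10, 11, 13, 9, 14, 15, 12]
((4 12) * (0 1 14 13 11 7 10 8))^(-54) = (0 14 11 10)(1 13 7 8)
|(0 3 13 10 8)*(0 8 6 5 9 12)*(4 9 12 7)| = 21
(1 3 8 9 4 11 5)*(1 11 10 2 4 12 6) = (1 3 8 9 12 6)(2 4 10)(5 11) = [0, 3, 4, 8, 10, 11, 1, 7, 9, 12, 2, 5, 6]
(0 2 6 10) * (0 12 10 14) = (0 2 6 14)(10 12) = [2, 1, 6, 3, 4, 5, 14, 7, 8, 9, 12, 11, 10, 13, 0]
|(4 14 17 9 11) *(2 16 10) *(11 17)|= |(2 16 10)(4 14 11)(9 17)|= 6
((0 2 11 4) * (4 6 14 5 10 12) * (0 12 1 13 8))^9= ((0 2 11 6 14 5 10 1 13 8)(4 12))^9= (0 8 13 1 10 5 14 6 11 2)(4 12)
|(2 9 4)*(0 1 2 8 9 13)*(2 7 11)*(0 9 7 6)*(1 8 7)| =12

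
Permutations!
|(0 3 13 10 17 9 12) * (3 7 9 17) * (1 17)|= 12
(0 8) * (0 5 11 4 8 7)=(0 7)(4 8 5 11)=[7, 1, 2, 3, 8, 11, 6, 0, 5, 9, 10, 4]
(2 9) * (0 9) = [9, 1, 0, 3, 4, 5, 6, 7, 8, 2] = (0 9 2)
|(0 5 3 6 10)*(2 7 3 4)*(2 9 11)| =10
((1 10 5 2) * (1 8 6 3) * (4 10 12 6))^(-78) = ((1 12 6 3)(2 8 4 10 5))^(-78) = (1 6)(2 4 5 8 10)(3 12)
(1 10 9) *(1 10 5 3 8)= (1 5 3 8)(9 10)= [0, 5, 2, 8, 4, 3, 6, 7, 1, 10, 9]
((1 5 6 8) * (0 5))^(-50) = ((0 5 6 8 1))^(-50) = (8)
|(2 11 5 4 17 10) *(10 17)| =|(17)(2 11 5 4 10)| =5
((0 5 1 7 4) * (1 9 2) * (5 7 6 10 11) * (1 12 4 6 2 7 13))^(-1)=(0 4 12 2 1 13)(5 11 10 6 7 9)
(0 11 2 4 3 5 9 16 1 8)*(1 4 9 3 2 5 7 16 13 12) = (0 11 5 3 7 16 4 2 9 13 12 1 8) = [11, 8, 9, 7, 2, 3, 6, 16, 0, 13, 10, 5, 1, 12, 14, 15, 4]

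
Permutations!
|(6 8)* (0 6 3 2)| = 5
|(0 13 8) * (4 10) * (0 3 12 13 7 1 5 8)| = 8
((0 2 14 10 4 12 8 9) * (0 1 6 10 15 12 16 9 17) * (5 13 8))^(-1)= (0 17 8 13 5 12 15 14 2)(1 9 16 4 10 6)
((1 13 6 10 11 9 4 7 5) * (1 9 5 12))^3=((1 13 6 10 11 5 9 4 7 12))^3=(1 10 9 12 6 5 7 13 11 4)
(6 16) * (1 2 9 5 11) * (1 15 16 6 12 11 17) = (1 2 9 5 17)(11 15 16 12) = [0, 2, 9, 3, 4, 17, 6, 7, 8, 5, 10, 15, 11, 13, 14, 16, 12, 1]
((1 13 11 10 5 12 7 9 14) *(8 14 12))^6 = (1 14 8 5 10 11 13)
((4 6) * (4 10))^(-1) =(4 10 6)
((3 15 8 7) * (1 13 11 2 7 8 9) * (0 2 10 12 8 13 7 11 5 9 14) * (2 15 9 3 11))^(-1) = ((0 15 14)(1 7 11 10 12 8 13 5 3 9))^(-1) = (0 14 15)(1 9 3 5 13 8 12 10 11 7)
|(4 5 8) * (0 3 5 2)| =6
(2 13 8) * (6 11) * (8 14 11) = (2 13 14 11 6 8) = [0, 1, 13, 3, 4, 5, 8, 7, 2, 9, 10, 6, 12, 14, 11]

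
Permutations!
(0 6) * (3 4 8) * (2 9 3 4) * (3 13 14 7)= (0 6)(2 9 13 14 7 3)(4 8)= [6, 1, 9, 2, 8, 5, 0, 3, 4, 13, 10, 11, 12, 14, 7]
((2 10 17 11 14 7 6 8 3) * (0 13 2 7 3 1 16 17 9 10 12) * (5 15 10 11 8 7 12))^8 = ((0 13 2 5 15 10 9 11 14 3 12)(1 16 17 8)(6 7))^8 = (17)(0 14 10 2 12 11 15 13 3 9 5)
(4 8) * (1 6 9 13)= [0, 6, 2, 3, 8, 5, 9, 7, 4, 13, 10, 11, 12, 1]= (1 6 9 13)(4 8)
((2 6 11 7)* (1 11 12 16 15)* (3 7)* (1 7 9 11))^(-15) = (2 16)(6 15)(7 12)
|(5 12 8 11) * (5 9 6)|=|(5 12 8 11 9 6)|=6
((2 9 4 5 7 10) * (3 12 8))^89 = (2 10 7 5 4 9)(3 8 12)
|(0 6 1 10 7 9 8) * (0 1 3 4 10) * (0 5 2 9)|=|(0 6 3 4 10 7)(1 5 2 9 8)|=30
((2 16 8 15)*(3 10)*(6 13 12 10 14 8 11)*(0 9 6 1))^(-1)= ((0 9 6 13 12 10 3 14 8 15 2 16 11 1))^(-1)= (0 1 11 16 2 15 8 14 3 10 12 13 6 9)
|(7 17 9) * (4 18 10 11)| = 12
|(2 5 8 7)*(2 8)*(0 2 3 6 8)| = |(0 2 5 3 6 8 7)| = 7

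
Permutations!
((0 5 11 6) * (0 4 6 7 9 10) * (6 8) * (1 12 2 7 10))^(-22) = (0 11)(1 7 12 9 2)(4 6 8)(5 10)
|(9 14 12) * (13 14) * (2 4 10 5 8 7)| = |(2 4 10 5 8 7)(9 13 14 12)| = 12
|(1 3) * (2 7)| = |(1 3)(2 7)| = 2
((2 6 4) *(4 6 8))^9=(8)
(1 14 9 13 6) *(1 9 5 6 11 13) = (1 14 5 6 9)(11 13) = [0, 14, 2, 3, 4, 6, 9, 7, 8, 1, 10, 13, 12, 11, 5]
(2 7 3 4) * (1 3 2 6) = (1 3 4 6)(2 7) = [0, 3, 7, 4, 6, 5, 1, 2]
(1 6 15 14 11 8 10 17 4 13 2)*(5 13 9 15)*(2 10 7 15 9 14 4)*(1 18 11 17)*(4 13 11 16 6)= (1 4 14 17 2 18 16 6 5 11 8 7 15 13 10)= [0, 4, 18, 3, 14, 11, 5, 15, 7, 9, 1, 8, 12, 10, 17, 13, 6, 2, 16]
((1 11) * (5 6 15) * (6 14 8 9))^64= (5 6 8)(9 14 15)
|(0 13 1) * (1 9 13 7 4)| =|(0 7 4 1)(9 13)| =4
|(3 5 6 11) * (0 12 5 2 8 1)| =9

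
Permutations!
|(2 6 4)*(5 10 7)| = 3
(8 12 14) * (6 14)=[0, 1, 2, 3, 4, 5, 14, 7, 12, 9, 10, 11, 6, 13, 8]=(6 14 8 12)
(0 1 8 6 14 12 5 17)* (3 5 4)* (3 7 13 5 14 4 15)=(0 1 8 6 4 7 13 5 17)(3 14 12 15)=[1, 8, 2, 14, 7, 17, 4, 13, 6, 9, 10, 11, 15, 5, 12, 3, 16, 0]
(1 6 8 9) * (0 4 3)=(0 4 3)(1 6 8 9)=[4, 6, 2, 0, 3, 5, 8, 7, 9, 1]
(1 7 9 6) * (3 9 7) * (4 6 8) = (1 3 9 8 4 6) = [0, 3, 2, 9, 6, 5, 1, 7, 4, 8]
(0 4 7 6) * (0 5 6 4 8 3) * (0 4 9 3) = (0 8)(3 4 7 9)(5 6) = [8, 1, 2, 4, 7, 6, 5, 9, 0, 3]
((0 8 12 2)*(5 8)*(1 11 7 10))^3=((0 5 8 12 2)(1 11 7 10))^3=(0 12 5 2 8)(1 10 7 11)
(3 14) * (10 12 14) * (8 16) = (3 10 12 14)(8 16) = [0, 1, 2, 10, 4, 5, 6, 7, 16, 9, 12, 11, 14, 13, 3, 15, 8]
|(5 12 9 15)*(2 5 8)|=6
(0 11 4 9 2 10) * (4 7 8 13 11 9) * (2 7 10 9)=(0 2 9 7 8 13 11 10)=[2, 1, 9, 3, 4, 5, 6, 8, 13, 7, 0, 10, 12, 11]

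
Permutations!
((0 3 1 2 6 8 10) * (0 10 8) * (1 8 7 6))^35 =(10)(1 2)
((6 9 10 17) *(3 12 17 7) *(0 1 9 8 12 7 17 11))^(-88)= ((0 1 9 10 17 6 8 12 11)(3 7))^(-88)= (0 9 17 8 11 1 10 6 12)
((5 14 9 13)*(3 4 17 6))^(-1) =((3 4 17 6)(5 14 9 13))^(-1) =(3 6 17 4)(5 13 9 14)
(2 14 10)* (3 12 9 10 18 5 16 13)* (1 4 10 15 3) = (1 4 10 2 14 18 5 16 13)(3 12 9 15) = [0, 4, 14, 12, 10, 16, 6, 7, 8, 15, 2, 11, 9, 1, 18, 3, 13, 17, 5]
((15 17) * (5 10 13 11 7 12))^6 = ((5 10 13 11 7 12)(15 17))^6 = (17)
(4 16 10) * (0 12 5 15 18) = (0 12 5 15 18)(4 16 10) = [12, 1, 2, 3, 16, 15, 6, 7, 8, 9, 4, 11, 5, 13, 14, 18, 10, 17, 0]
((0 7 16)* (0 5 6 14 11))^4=((0 7 16 5 6 14 11))^4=(0 6 7 14 16 11 5)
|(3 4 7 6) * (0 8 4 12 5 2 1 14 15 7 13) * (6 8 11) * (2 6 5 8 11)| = |(0 2 1 14 15 7 11 5 6 3 12 8 4 13)| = 14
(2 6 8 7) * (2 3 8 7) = (2 6 7 3 8) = [0, 1, 6, 8, 4, 5, 7, 3, 2]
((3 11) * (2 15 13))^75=((2 15 13)(3 11))^75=(15)(3 11)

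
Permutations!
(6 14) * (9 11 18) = (6 14)(9 11 18) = [0, 1, 2, 3, 4, 5, 14, 7, 8, 11, 10, 18, 12, 13, 6, 15, 16, 17, 9]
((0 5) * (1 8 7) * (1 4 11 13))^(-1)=(0 5)(1 13 11 4 7 8)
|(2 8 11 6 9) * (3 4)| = 10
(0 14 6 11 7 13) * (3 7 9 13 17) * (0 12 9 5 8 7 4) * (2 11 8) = (0 14 6 8 7 17 3 4)(2 11 5)(9 13 12) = [14, 1, 11, 4, 0, 2, 8, 17, 7, 13, 10, 5, 9, 12, 6, 15, 16, 3]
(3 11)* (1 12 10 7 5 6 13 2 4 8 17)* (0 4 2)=(0 4 8 17 1 12 10 7 5 6 13)(3 11)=[4, 12, 2, 11, 8, 6, 13, 5, 17, 9, 7, 3, 10, 0, 14, 15, 16, 1]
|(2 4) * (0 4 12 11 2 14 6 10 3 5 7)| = 24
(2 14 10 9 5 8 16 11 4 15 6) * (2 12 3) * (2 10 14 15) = (2 15 6 12 3 10 9 5 8 16 11 4) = [0, 1, 15, 10, 2, 8, 12, 7, 16, 5, 9, 4, 3, 13, 14, 6, 11]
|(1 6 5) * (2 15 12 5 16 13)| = 8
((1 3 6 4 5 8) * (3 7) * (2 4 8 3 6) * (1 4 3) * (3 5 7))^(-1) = (1 5 2 3)(4 8 6 7)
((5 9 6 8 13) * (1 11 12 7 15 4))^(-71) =(1 11 12 7 15 4)(5 13 8 6 9)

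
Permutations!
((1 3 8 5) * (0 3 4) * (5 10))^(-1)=((0 3 8 10 5 1 4))^(-1)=(0 4 1 5 10 8 3)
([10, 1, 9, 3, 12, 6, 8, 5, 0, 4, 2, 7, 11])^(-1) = (0 8 6 5 7 11 12 4 9 2 10)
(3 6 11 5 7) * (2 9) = (2 9)(3 6 11 5 7) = [0, 1, 9, 6, 4, 7, 11, 3, 8, 2, 10, 5]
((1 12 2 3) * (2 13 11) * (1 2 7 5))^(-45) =(1 11)(2 3)(5 13)(7 12)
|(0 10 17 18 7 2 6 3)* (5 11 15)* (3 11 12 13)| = |(0 10 17 18 7 2 6 11 15 5 12 13 3)| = 13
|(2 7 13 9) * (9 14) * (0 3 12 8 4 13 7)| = |(0 3 12 8 4 13 14 9 2)| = 9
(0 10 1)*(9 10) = [9, 0, 2, 3, 4, 5, 6, 7, 8, 10, 1] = (0 9 10 1)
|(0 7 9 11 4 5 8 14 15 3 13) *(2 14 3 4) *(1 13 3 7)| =|(0 1 13)(2 14 15 4 5 8 7 9 11)| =9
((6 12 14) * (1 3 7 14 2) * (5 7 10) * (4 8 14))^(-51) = ((1 3 10 5 7 4 8 14 6 12 2))^(-51) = (1 7 6 3 4 12 10 8 2 5 14)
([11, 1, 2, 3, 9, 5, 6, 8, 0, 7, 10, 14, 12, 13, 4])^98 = [0, 1, 2, 3, 4, 5, 6, 7, 8, 9, 10, 11, 12, 13, 14]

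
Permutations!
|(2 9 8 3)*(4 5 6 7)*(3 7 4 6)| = 8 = |(2 9 8 7 6 4 5 3)|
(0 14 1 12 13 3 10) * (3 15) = (0 14 1 12 13 15 3 10) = [14, 12, 2, 10, 4, 5, 6, 7, 8, 9, 0, 11, 13, 15, 1, 3]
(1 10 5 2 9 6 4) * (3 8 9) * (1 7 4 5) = (1 10)(2 3 8 9 6 5)(4 7) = [0, 10, 3, 8, 7, 2, 5, 4, 9, 6, 1]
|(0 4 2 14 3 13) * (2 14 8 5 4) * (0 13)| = 7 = |(0 2 8 5 4 14 3)|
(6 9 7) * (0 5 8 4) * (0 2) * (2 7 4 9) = (0 5 8 9 4 7 6 2) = [5, 1, 0, 3, 7, 8, 2, 6, 9, 4]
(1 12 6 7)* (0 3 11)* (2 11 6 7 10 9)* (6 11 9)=(0 3 11)(1 12 7)(2 9)(6 10)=[3, 12, 9, 11, 4, 5, 10, 1, 8, 2, 6, 0, 7]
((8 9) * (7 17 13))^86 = ((7 17 13)(8 9))^86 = (7 13 17)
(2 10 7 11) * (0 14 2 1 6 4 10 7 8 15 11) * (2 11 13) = (0 14 11 1 6 4 10 8 15 13 2 7) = [14, 6, 7, 3, 10, 5, 4, 0, 15, 9, 8, 1, 12, 2, 11, 13]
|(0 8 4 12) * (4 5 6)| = 6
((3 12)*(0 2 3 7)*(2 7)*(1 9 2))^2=(1 2 12 9 3)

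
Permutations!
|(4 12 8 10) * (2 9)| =|(2 9)(4 12 8 10)| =4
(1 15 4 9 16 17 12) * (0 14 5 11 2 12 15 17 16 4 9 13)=(0 14 5 11 2 12 1 17 15 9 4 13)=[14, 17, 12, 3, 13, 11, 6, 7, 8, 4, 10, 2, 1, 0, 5, 9, 16, 15]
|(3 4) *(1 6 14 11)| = 4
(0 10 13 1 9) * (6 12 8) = (0 10 13 1 9)(6 12 8) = [10, 9, 2, 3, 4, 5, 12, 7, 6, 0, 13, 11, 8, 1]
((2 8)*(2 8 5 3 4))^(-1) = ((8)(2 5 3 4))^(-1) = (8)(2 4 3 5)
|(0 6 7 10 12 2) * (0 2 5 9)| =7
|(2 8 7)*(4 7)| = 4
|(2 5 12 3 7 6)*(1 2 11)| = |(1 2 5 12 3 7 6 11)| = 8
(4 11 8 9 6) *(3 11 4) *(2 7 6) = (2 7 6 3 11 8 9) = [0, 1, 7, 11, 4, 5, 3, 6, 9, 2, 10, 8]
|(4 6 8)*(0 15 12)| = |(0 15 12)(4 6 8)| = 3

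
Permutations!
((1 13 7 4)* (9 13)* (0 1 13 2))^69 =(13)(0 1 9 2) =((0 1 9 2)(4 13 7))^69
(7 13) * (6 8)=(6 8)(7 13)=[0, 1, 2, 3, 4, 5, 8, 13, 6, 9, 10, 11, 12, 7]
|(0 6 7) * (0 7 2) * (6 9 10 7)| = 6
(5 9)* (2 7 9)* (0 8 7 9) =(0 8 7)(2 9 5) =[8, 1, 9, 3, 4, 2, 6, 0, 7, 5]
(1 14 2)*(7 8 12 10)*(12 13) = (1 14 2)(7 8 13 12 10) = [0, 14, 1, 3, 4, 5, 6, 8, 13, 9, 7, 11, 10, 12, 2]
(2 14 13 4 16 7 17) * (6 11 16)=(2 14 13 4 6 11 16 7 17)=[0, 1, 14, 3, 6, 5, 11, 17, 8, 9, 10, 16, 12, 4, 13, 15, 7, 2]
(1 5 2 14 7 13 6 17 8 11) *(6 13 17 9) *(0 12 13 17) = (0 12 13 17 8 11 1 5 2 14 7)(6 9) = [12, 5, 14, 3, 4, 2, 9, 0, 11, 6, 10, 1, 13, 17, 7, 15, 16, 8]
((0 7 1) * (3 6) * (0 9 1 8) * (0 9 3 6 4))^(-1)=(0 4 3 1 9 8 7)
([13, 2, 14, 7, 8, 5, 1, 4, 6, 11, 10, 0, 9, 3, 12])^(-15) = (0 9 14 1 8 7 13 11 12 2 6 4 3)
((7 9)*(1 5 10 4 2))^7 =((1 5 10 4 2)(7 9))^7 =(1 10 2 5 4)(7 9)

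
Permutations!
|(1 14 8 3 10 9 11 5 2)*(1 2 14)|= |(3 10 9 11 5 14 8)|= 7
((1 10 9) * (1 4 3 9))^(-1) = (1 10)(3 4 9)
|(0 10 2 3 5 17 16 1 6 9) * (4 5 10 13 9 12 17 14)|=15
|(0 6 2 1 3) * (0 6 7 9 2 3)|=10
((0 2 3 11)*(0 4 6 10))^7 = ((0 2 3 11 4 6 10))^7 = (11)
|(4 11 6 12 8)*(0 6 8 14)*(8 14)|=7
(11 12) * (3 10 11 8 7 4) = (3 10 11 12 8 7 4) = [0, 1, 2, 10, 3, 5, 6, 4, 7, 9, 11, 12, 8]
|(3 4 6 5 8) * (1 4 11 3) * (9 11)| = |(1 4 6 5 8)(3 9 11)| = 15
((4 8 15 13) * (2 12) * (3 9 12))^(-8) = ((2 3 9 12)(4 8 15 13))^(-8) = (15)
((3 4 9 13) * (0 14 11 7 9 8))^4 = ((0 14 11 7 9 13 3 4 8))^4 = (0 9 8 7 4 11 3 14 13)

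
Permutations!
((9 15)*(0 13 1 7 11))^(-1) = (0 11 7 1 13)(9 15)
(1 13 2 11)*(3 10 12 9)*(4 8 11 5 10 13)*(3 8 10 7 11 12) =(1 4 10 3 13 2 5 7 11)(8 12 9) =[0, 4, 5, 13, 10, 7, 6, 11, 12, 8, 3, 1, 9, 2]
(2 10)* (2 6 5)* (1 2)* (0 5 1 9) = (0 5 9)(1 2 10 6) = [5, 2, 10, 3, 4, 9, 1, 7, 8, 0, 6]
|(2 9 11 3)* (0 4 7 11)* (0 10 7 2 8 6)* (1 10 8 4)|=11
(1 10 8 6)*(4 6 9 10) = (1 4 6)(8 9 10) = [0, 4, 2, 3, 6, 5, 1, 7, 9, 10, 8]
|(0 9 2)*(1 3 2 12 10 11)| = 8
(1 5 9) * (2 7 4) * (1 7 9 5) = (2 9 7 4) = [0, 1, 9, 3, 2, 5, 6, 4, 8, 7]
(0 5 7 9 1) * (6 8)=(0 5 7 9 1)(6 8)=[5, 0, 2, 3, 4, 7, 8, 9, 6, 1]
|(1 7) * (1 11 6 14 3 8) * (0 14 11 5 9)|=8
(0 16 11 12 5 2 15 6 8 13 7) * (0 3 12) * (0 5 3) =(0 16 11 5 2 15 6 8 13 7)(3 12) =[16, 1, 15, 12, 4, 2, 8, 0, 13, 9, 10, 5, 3, 7, 14, 6, 11]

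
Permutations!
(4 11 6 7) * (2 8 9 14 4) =(2 8 9 14 4 11 6 7) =[0, 1, 8, 3, 11, 5, 7, 2, 9, 14, 10, 6, 12, 13, 4]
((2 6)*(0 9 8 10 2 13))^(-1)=(0 13 6 2 10 8 9)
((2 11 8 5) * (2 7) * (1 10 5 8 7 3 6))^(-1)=(1 6 3 5 10)(2 7 11)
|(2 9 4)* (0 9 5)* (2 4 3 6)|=|(0 9 3 6 2 5)|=6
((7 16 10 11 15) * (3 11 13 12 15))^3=((3 11)(7 16 10 13 12 15))^3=(3 11)(7 13)(10 15)(12 16)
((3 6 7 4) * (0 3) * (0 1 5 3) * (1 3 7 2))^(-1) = (1 2 6 3 4 7 5)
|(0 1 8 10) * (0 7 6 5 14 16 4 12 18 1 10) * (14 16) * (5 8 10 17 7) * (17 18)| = |(0 18 1 10 5 16 4 12 17 7 6 8)| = 12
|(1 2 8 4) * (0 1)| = |(0 1 2 8 4)| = 5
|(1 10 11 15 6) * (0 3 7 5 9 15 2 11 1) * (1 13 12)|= 28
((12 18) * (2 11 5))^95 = (2 5 11)(12 18)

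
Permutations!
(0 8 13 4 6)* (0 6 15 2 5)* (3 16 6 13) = [8, 1, 5, 16, 15, 0, 13, 7, 3, 9, 10, 11, 12, 4, 14, 2, 6] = (0 8 3 16 6 13 4 15 2 5)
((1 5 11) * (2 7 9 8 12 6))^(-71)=((1 5 11)(2 7 9 8 12 6))^(-71)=(1 5 11)(2 7 9 8 12 6)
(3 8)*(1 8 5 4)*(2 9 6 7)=(1 8 3 5 4)(2 9 6 7)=[0, 8, 9, 5, 1, 4, 7, 2, 3, 6]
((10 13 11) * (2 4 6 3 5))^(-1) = (2 5 3 6 4)(10 11 13) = ((2 4 6 3 5)(10 13 11))^(-1)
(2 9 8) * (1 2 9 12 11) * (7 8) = (1 2 12 11)(7 8 9) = [0, 2, 12, 3, 4, 5, 6, 8, 9, 7, 10, 1, 11]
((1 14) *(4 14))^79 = (1 4 14)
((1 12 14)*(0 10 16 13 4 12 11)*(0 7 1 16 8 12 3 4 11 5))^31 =(0 1 11 16 12 10 5 7 13 14 8)(3 4)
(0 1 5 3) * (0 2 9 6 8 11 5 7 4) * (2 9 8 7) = (0 1 2 8 11 5 3 9 6 7 4) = [1, 2, 8, 9, 0, 3, 7, 4, 11, 6, 10, 5]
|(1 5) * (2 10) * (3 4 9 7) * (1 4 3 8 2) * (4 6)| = |(1 5 6 4 9 7 8 2 10)| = 9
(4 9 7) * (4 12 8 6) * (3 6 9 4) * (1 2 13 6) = (1 2 13 6 3)(7 12 8 9) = [0, 2, 13, 1, 4, 5, 3, 12, 9, 7, 10, 11, 8, 6]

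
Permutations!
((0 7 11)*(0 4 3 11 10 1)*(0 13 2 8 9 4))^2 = (0 10 13 8 4 11 7 1 2 9 3)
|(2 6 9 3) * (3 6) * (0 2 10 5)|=10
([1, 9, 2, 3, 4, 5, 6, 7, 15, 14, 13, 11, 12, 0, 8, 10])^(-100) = [8, 15, 2, 3, 4, 5, 6, 7, 0, 10, 9, 11, 12, 14, 13, 1]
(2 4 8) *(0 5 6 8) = (0 5 6 8 2 4) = [5, 1, 4, 3, 0, 6, 8, 7, 2]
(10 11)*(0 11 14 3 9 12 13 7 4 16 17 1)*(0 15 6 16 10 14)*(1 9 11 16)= [16, 15, 2, 11, 10, 5, 1, 4, 8, 12, 0, 14, 13, 7, 3, 6, 17, 9]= (0 16 17 9 12 13 7 4 10)(1 15 6)(3 11 14)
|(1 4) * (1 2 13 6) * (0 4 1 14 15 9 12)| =9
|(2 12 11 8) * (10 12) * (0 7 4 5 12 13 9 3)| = |(0 7 4 5 12 11 8 2 10 13 9 3)| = 12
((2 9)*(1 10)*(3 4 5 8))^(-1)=(1 10)(2 9)(3 8 5 4)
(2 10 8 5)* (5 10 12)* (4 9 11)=(2 12 5)(4 9 11)(8 10)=[0, 1, 12, 3, 9, 2, 6, 7, 10, 11, 8, 4, 5]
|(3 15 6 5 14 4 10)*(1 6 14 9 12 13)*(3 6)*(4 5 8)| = 8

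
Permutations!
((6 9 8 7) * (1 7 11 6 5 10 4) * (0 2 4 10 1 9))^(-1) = ((0 2 4 9 8 11 6)(1 7 5))^(-1) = (0 6 11 8 9 4 2)(1 5 7)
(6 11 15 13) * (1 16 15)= (1 16 15 13 6 11)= [0, 16, 2, 3, 4, 5, 11, 7, 8, 9, 10, 1, 12, 6, 14, 13, 15]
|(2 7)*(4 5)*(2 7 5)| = |(7)(2 5 4)| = 3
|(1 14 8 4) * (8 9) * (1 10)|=6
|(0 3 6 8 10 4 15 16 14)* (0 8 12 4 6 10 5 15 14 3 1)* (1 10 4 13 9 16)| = 14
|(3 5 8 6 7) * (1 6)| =|(1 6 7 3 5 8)| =6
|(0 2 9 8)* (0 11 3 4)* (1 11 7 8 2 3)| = 6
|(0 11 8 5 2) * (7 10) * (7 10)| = |(0 11 8 5 2)| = 5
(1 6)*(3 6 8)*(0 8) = (0 8 3 6 1) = [8, 0, 2, 6, 4, 5, 1, 7, 3]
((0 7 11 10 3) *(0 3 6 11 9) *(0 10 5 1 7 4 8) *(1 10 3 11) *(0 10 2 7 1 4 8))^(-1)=(0 4 6 10 8)(2 5 11 3 9 7)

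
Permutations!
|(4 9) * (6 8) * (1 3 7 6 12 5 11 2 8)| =20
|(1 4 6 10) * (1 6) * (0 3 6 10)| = |(10)(0 3 6)(1 4)| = 6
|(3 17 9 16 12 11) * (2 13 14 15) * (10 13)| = 30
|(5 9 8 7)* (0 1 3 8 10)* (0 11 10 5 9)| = 14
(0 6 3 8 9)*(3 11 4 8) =(0 6 11 4 8 9) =[6, 1, 2, 3, 8, 5, 11, 7, 9, 0, 10, 4]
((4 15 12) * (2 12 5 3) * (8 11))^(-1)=(2 3 5 15 4 12)(8 11)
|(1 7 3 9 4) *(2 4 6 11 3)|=|(1 7 2 4)(3 9 6 11)|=4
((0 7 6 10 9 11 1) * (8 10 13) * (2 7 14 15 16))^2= ((0 14 15 16 2 7 6 13 8 10 9 11 1))^2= (0 15 2 6 8 9 1 14 16 7 13 10 11)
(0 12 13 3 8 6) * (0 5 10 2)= [12, 1, 0, 8, 4, 10, 5, 7, 6, 9, 2, 11, 13, 3]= (0 12 13 3 8 6 5 10 2)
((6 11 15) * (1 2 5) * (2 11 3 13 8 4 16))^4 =(1 3 16 11 13 2 15 8 5 6 4)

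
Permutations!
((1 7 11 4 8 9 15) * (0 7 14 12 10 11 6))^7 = (0 7 6)(1 9 4 10 14 15 8 11 12)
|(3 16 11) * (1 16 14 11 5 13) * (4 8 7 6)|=12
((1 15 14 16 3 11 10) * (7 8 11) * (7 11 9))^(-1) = ((1 15 14 16 3 11 10)(7 8 9))^(-1) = (1 10 11 3 16 14 15)(7 9 8)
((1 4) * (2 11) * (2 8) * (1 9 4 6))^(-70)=((1 6)(2 11 8)(4 9))^(-70)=(2 8 11)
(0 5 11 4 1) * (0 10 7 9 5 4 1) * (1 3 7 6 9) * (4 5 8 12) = [5, 10, 2, 7, 0, 11, 9, 1, 12, 8, 6, 3, 4] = (0 5 11 3 7 1 10 6 9 8 12 4)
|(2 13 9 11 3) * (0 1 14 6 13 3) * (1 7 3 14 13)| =10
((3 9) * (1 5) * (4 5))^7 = (1 4 5)(3 9)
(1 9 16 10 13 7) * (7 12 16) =(1 9 7)(10 13 12 16) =[0, 9, 2, 3, 4, 5, 6, 1, 8, 7, 13, 11, 16, 12, 14, 15, 10]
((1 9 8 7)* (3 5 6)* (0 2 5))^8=(9)(0 6 2 3 5)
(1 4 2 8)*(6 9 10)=[0, 4, 8, 3, 2, 5, 9, 7, 1, 10, 6]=(1 4 2 8)(6 9 10)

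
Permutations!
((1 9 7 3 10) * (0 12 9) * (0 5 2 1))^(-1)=((0 12 9 7 3 10)(1 5 2))^(-1)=(0 10 3 7 9 12)(1 2 5)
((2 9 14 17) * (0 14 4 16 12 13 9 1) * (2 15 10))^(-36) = ((0 14 17 15 10 2 1)(4 16 12 13 9))^(-36) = (0 1 2 10 15 17 14)(4 9 13 12 16)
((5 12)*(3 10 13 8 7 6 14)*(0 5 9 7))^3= ((0 5 12 9 7 6 14 3 10 13 8))^3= (0 9 14 13 5 7 3 8 12 6 10)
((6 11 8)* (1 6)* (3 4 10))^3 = (1 8 11 6)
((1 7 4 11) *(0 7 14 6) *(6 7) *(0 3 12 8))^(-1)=(0 8 12 3 6)(1 11 4 7 14)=((0 6 3 12 8)(1 14 7 4 11))^(-1)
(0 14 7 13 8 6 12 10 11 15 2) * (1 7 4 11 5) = (0 14 4 11 15 2)(1 7 13 8 6 12 10 5) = [14, 7, 0, 3, 11, 1, 12, 13, 6, 9, 5, 15, 10, 8, 4, 2]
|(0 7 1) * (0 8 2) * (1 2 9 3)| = |(0 7 2)(1 8 9 3)| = 12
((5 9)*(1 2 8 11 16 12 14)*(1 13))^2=(1 8 16 14)(2 11 12 13)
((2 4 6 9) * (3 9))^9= ((2 4 6 3 9))^9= (2 9 3 6 4)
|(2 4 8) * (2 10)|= |(2 4 8 10)|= 4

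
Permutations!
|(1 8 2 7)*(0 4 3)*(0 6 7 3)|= 6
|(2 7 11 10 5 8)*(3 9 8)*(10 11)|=|(11)(2 7 10 5 3 9 8)|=7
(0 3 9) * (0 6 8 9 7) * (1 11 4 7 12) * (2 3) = (0 2 3 12 1 11 4 7)(6 8 9) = [2, 11, 3, 12, 7, 5, 8, 0, 9, 6, 10, 4, 1]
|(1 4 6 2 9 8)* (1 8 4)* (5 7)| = 4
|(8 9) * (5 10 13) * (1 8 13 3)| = |(1 8 9 13 5 10 3)| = 7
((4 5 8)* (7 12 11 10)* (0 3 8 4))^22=(0 3 8)(7 11)(10 12)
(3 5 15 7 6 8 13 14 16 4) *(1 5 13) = (1 5 15 7 6 8)(3 13 14 16 4) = [0, 5, 2, 13, 3, 15, 8, 6, 1, 9, 10, 11, 12, 14, 16, 7, 4]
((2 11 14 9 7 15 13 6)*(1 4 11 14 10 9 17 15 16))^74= (1 9 4 7 11 16 10)(2 17 13)(6 14 15)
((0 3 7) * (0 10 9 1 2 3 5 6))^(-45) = (1 7)(2 10)(3 9)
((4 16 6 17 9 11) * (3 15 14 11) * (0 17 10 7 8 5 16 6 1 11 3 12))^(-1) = ((0 17 9 12)(1 11 4 6 10 7 8 5 16)(3 15 14))^(-1) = (0 12 9 17)(1 16 5 8 7 10 6 4 11)(3 14 15)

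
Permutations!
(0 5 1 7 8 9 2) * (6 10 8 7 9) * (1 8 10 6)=(10)(0 5 8 1 9 2)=[5, 9, 0, 3, 4, 8, 6, 7, 1, 2, 10]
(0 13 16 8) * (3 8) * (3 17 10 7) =[13, 1, 2, 8, 4, 5, 6, 3, 0, 9, 7, 11, 12, 16, 14, 15, 17, 10] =(0 13 16 17 10 7 3 8)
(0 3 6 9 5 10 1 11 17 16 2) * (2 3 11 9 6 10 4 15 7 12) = (0 11 17 16 3 10 1 9 5 4 15 7 12 2) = [11, 9, 0, 10, 15, 4, 6, 12, 8, 5, 1, 17, 2, 13, 14, 7, 3, 16]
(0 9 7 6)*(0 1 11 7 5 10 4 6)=(0 9 5 10 4 6 1 11 7)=[9, 11, 2, 3, 6, 10, 1, 0, 8, 5, 4, 7]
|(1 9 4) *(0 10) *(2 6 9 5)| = 6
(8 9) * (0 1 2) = (0 1 2)(8 9) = [1, 2, 0, 3, 4, 5, 6, 7, 9, 8]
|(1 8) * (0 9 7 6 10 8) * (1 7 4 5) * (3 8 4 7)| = |(0 9 7 6 10 4 5 1)(3 8)| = 8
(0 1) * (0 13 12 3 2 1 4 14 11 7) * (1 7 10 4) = (0 1 13 12 3 2 7)(4 14 11 10) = [1, 13, 7, 2, 14, 5, 6, 0, 8, 9, 4, 10, 3, 12, 11]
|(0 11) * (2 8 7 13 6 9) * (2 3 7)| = |(0 11)(2 8)(3 7 13 6 9)| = 10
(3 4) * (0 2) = (0 2)(3 4) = [2, 1, 0, 4, 3]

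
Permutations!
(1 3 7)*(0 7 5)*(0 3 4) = (0 7 1 4)(3 5) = [7, 4, 2, 5, 0, 3, 6, 1]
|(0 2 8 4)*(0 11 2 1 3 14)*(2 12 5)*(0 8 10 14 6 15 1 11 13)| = |(0 11 12 5 2 10 14 8 4 13)(1 3 6 15)| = 20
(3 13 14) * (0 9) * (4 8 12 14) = (0 9)(3 13 4 8 12 14) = [9, 1, 2, 13, 8, 5, 6, 7, 12, 0, 10, 11, 14, 4, 3]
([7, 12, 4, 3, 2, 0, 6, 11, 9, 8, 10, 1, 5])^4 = [12, 7, 2, 3, 4, 1, 6, 5, 8, 9, 10, 0, 11]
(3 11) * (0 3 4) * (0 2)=(0 3 11 4 2)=[3, 1, 0, 11, 2, 5, 6, 7, 8, 9, 10, 4]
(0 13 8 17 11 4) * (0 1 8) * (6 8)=(0 13)(1 6 8 17 11 4)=[13, 6, 2, 3, 1, 5, 8, 7, 17, 9, 10, 4, 12, 0, 14, 15, 16, 11]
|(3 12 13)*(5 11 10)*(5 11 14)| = 6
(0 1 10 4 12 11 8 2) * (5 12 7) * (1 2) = [2, 10, 0, 3, 7, 12, 6, 5, 1, 9, 4, 8, 11] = (0 2)(1 10 4 7 5 12 11 8)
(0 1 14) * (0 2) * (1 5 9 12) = (0 5 9 12 1 14 2) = [5, 14, 0, 3, 4, 9, 6, 7, 8, 12, 10, 11, 1, 13, 2]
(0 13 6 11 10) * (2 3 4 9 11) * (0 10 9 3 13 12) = [12, 1, 13, 4, 3, 5, 2, 7, 8, 11, 10, 9, 0, 6] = (0 12)(2 13 6)(3 4)(9 11)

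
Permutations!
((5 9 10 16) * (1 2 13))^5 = (1 13 2)(5 9 10 16)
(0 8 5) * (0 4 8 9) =(0 9)(4 8 5) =[9, 1, 2, 3, 8, 4, 6, 7, 5, 0]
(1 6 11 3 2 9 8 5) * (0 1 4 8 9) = [1, 6, 0, 2, 8, 4, 11, 7, 5, 9, 10, 3] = (0 1 6 11 3 2)(4 8 5)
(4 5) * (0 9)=(0 9)(4 5)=[9, 1, 2, 3, 5, 4, 6, 7, 8, 0]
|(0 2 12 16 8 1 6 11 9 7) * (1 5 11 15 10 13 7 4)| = |(0 2 12 16 8 5 11 9 4 1 6 15 10 13 7)| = 15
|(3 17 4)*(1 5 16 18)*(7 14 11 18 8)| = 24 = |(1 5 16 8 7 14 11 18)(3 17 4)|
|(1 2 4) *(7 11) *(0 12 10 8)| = 12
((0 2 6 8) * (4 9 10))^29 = (0 2 6 8)(4 10 9)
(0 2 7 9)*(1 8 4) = (0 2 7 9)(1 8 4) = [2, 8, 7, 3, 1, 5, 6, 9, 4, 0]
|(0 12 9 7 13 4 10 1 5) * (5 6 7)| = |(0 12 9 5)(1 6 7 13 4 10)| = 12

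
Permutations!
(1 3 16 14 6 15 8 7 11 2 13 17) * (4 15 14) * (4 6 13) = (1 3 16 6 14 13 17)(2 4 15 8 7 11) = [0, 3, 4, 16, 15, 5, 14, 11, 7, 9, 10, 2, 12, 17, 13, 8, 6, 1]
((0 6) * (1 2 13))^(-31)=((0 6)(1 2 13))^(-31)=(0 6)(1 13 2)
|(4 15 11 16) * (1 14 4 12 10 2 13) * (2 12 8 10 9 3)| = 13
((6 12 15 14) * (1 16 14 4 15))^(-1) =((1 16 14 6 12)(4 15))^(-1) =(1 12 6 14 16)(4 15)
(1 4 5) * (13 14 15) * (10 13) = (1 4 5)(10 13 14 15) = [0, 4, 2, 3, 5, 1, 6, 7, 8, 9, 13, 11, 12, 14, 15, 10]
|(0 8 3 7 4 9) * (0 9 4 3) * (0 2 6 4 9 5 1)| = |(0 8 2 6 4 9 5 1)(3 7)| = 8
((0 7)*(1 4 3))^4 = ((0 7)(1 4 3))^4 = (7)(1 4 3)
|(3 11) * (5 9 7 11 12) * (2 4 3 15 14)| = |(2 4 3 12 5 9 7 11 15 14)| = 10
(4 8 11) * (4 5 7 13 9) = (4 8 11 5 7 13 9) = [0, 1, 2, 3, 8, 7, 6, 13, 11, 4, 10, 5, 12, 9]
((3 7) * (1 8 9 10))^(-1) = (1 10 9 8)(3 7)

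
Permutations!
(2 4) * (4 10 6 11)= (2 10 6 11 4)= [0, 1, 10, 3, 2, 5, 11, 7, 8, 9, 6, 4]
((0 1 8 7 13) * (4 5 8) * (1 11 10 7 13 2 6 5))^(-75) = ((0 11 10 7 2 6 5 8 13)(1 4))^(-75) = (0 5 7)(1 4)(2 11 8)(6 10 13)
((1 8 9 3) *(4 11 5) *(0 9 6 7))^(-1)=(0 7 6 8 1 3 9)(4 5 11)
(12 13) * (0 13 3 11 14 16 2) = (0 13 12 3 11 14 16 2) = [13, 1, 0, 11, 4, 5, 6, 7, 8, 9, 10, 14, 3, 12, 16, 15, 2]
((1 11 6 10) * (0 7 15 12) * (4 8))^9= ((0 7 15 12)(1 11 6 10)(4 8))^9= (0 7 15 12)(1 11 6 10)(4 8)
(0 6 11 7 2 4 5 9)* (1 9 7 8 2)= (0 6 11 8 2 4 5 7 1 9)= [6, 9, 4, 3, 5, 7, 11, 1, 2, 0, 10, 8]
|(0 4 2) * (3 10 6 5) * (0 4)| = 4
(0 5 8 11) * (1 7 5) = (0 1 7 5 8 11) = [1, 7, 2, 3, 4, 8, 6, 5, 11, 9, 10, 0]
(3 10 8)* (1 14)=(1 14)(3 10 8)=[0, 14, 2, 10, 4, 5, 6, 7, 3, 9, 8, 11, 12, 13, 1]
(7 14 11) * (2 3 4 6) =(2 3 4 6)(7 14 11) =[0, 1, 3, 4, 6, 5, 2, 14, 8, 9, 10, 7, 12, 13, 11]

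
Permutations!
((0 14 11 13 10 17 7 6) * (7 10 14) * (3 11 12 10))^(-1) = ((0 7 6)(3 11 13 14 12 10 17))^(-1) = (0 6 7)(3 17 10 12 14 13 11)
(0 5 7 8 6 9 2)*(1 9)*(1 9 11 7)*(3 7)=(0 5 1 11 3 7 8 6 9 2)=[5, 11, 0, 7, 4, 1, 9, 8, 6, 2, 10, 3]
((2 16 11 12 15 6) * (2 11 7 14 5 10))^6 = ((2 16 7 14 5 10)(6 11 12 15))^6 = (16)(6 12)(11 15)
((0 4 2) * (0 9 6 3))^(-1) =(0 3 6 9 2 4)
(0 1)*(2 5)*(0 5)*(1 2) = (0 2)(1 5) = [2, 5, 0, 3, 4, 1]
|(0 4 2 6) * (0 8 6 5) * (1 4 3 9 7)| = |(0 3 9 7 1 4 2 5)(6 8)| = 8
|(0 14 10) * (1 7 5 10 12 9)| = 8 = |(0 14 12 9 1 7 5 10)|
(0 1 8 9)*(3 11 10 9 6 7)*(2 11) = [1, 8, 11, 2, 4, 5, 7, 3, 6, 0, 9, 10] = (0 1 8 6 7 3 2 11 10 9)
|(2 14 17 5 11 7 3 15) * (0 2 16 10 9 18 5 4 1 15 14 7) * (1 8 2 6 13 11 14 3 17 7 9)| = 36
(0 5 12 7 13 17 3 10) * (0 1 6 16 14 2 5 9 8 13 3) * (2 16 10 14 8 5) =(0 9 5 12 7 3 14 16 8 13 17)(1 6 10) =[9, 6, 2, 14, 4, 12, 10, 3, 13, 5, 1, 11, 7, 17, 16, 15, 8, 0]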